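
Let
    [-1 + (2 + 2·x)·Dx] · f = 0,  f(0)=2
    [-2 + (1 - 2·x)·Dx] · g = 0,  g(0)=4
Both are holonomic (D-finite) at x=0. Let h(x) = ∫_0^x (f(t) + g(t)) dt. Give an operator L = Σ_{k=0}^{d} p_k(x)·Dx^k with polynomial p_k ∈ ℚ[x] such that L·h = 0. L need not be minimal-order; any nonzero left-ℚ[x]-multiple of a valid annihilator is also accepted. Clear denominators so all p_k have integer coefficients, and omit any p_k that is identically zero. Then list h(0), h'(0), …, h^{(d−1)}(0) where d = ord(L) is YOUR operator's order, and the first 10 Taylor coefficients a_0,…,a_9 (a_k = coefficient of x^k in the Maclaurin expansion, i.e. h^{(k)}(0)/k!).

f: a_k = 2, 1, -1/4, 1/8, -5/64, 7/128, -21/512, 33/1024, -429/16384, 715/32768, …
g: a_k = 4, 8, 16, 32, 64, 128, 256, 512, 1024, 2048, …
f+g: L₀ = lclm(L_f,L_g), ord ≤ 1+1.
∫: right-multiply L₀ by Dx.
L = (6 + 4·x)·Dx + (-11 - 20·x - 12·x^2)·Dx^2 + (2 + 2·x - 8·x^2 - 8·x^3)·Dx^3  (order 3).
h: a_k = 0, 6, 9/2, 21/4, 257/32, 4091/320, 16391/768, 131051/3584, 524321/8192, 16776787/147456, …
ICs: h(0) = 0, h′(0) = 6, h′′(0) = 9.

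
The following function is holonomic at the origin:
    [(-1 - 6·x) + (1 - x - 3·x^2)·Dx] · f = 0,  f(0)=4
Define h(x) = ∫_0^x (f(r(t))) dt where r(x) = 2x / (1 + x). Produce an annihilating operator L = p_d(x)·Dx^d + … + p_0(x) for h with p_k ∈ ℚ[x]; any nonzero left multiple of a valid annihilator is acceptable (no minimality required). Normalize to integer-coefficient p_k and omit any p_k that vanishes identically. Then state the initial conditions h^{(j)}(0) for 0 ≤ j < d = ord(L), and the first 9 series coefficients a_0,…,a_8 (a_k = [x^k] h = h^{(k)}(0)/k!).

f: a_k = 4, 4, 16, 28, 76, 160, 388, 868, 2032, …
f∘r: x↦r, Dx↦Dx/r' in L_f ⇒ L₀.
∫: right-multiply L₀ by Dx.
L = (2 + 26·x)·Dx + (-1 - x + 13·x^2 + 13·x^3)·Dx^2  (order 2).
h: a_k = 0, 4, 4, 56/3, 26, 728/5, 676/3, 1352, 2197, …
ICs: h(0) = 0, h′(0) = 4.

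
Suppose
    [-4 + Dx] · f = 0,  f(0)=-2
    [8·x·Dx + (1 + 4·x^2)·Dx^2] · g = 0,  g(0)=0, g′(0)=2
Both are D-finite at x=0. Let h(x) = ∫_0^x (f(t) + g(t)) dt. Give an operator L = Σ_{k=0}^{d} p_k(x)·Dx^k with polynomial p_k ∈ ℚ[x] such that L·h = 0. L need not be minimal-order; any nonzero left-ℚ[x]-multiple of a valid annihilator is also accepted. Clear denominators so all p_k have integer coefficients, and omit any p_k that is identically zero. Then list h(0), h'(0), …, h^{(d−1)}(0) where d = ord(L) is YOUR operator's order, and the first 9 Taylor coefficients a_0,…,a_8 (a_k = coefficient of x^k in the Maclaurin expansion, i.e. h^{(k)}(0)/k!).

L = (8 - 32·x - 96·x^2 - 128·x^3)·Dx^2 + (-6 - 8·x^2 - 64·x^4)·Dx^3 + (1 + 2·x + 8·x^2 + 8·x^3 + 16·x^4)·Dx^4  (order 4).
h: a_k = 0, -2, -3, -16/3, -6, -64/15, -16/9, -512/315, -976/315, …
ICs: h(0) = 0, h′(0) = -2, h′′(0) = -6, h′′′(0) = -32.

f: a_k = -2, -8, -16, -64/3, -64/3, -256/15, -512/45, -2048/315, -1024/315, …
g: a_k = 0, 2, 0, -8/3, 0, 32/5, 0, -128/7, 0, …
h₀=f+g: left-lcm gives L₀, ord ≤ 3.
h=∫h₀ ⇒ L = L₀·Dx.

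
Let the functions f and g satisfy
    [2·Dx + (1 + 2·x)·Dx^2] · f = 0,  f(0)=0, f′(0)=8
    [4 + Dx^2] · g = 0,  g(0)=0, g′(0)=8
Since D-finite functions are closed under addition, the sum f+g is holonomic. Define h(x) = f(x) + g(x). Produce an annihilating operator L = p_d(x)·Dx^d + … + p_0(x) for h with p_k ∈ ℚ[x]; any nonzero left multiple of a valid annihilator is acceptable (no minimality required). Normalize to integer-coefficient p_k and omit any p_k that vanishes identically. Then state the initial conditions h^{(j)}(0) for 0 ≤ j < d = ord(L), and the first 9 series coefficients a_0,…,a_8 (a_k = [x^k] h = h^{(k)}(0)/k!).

f: a_k = 0, 8, -8, 32/3, -16, 128/5, -128/3, 512/7, -128, …
g: a_k = 0, 8, 0, -16/3, 0, 16/15, 0, -32/315, 0, …
L₀ := lclm(L_f,L_g); ord L₀ ≤ 2+2.
L = (56 + 32·x + 32·x^2)·Dx + (12 + 40·x + 48·x^2 + 32·x^3)·Dx^2 + (14 + 8·x + 8·x^2)·Dx^3 + (3 + 10·x + 12·x^2 + 8·x^3)·Dx^4  (order 4).
h: a_k = 0, 16, -8, 16/3, -16, 80/3, -128/3, 23008/315, -128, …
ICs: h(0) = 0, h′(0) = 16, h′′(0) = -16, h′′′(0) = 32.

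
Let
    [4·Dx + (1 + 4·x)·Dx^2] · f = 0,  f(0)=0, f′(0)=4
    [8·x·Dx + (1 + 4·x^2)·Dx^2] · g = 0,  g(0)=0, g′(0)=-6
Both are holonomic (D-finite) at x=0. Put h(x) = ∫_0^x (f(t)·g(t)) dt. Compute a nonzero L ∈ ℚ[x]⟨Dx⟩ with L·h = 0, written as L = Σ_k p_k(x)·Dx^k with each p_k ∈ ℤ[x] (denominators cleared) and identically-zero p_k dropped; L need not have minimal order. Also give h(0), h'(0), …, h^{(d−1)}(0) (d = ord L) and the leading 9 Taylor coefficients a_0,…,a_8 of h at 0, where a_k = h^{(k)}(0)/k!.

f: a_k = 0, 4, -8, 64/3, -64, 1024/5, -2048/3, 16384/7, -8192, …
g: a_k = 0, -6, 0, 8, 0, -96/5, 0, 384/7, 0, …
Product ⇒ symmetric product L₀, ord ≤ 4.
h=∫h₀ ⇒ L = L₀·Dx.
L = (96 + 640·x + 1408·x^2 + 7680·x^3 + 15360·x^4 + 26624·x^5 + 8192·x^7)·Dx^2 + (24 + 320·x + 2656·x^2 + 9728·x^3 + 28160·x^4 + 47616·x^5 + 71680·x^6 + 6144·x^7 + 28672·x^8)·Dx^3 + (12 + 104·x + 672·x^2 + 2976·x^3 + 8256·x^4 + 18048·x^5 + 24576·x^6 + 35328·x^7 + 6144·x^8 + 16384·x^9)·Dx^4 + (1 + 12·x + 68·x^2 + 256·x^3 + 696·x^4 + 1536·x^5 + 2688·x^6 + 3072·x^7 + 4224·x^8 + 1024·x^9 + 2048·x^10)·Dx^5  (order 5).
h: a_k = 0, 0, 0, -8, 12, -96/5, 160/3, -2432/15, 2336/5, …
ICs: h(0) = 0, h′(0) = 0, h′′(0) = 0, h′′′(0) = -48, h′′′′(0) = 288.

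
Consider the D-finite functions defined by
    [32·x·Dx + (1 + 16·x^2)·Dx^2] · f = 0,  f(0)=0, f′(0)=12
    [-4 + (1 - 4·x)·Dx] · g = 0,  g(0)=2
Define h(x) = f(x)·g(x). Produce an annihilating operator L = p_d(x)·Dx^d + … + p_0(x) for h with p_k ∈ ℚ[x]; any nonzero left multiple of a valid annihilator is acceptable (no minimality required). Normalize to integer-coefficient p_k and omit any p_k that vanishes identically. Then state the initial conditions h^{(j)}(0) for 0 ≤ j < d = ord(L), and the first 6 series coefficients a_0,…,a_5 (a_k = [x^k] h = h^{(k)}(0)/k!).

f: a_k = 0, 12, 0, -64, 0, 3072/5, …
g: a_k = 2, 8, 32, 128, 512, 2048, …
Sym-product of L_f,L_g gives L₀ (≤ ord 2).
L = 128·x + (8 - 32·x + 256·x^2)·Dx + (-1 + 4·x - 16·x^2 + 64·x^3)·Dx^2  (order 2).
h: a_k = 0, 24, 96, 256, 1024, 26624/5, …
ICs: h(0) = 0, h′(0) = 24.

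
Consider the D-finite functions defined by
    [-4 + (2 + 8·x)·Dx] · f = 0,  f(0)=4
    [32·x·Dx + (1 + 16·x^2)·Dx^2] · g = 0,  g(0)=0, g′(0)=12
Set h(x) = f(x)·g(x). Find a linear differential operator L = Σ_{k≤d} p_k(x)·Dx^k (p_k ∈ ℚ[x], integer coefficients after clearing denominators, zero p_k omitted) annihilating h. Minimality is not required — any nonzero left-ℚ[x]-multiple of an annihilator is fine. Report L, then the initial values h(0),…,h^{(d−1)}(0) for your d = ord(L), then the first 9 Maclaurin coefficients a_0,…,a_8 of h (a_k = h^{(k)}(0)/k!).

f: a_k = 4, 8, -8, 16, -40, 112, -336, 1056, -3432, …
g: a_k = 0, 12, 0, -64, 0, 3072/5, 0, -49152/7, 0, …
Sym-product of L_f,L_g gives L₀ (≤ ord 2).
L = (12 - 64·x - 64·x^2) + (-4 + 16·x + 192·x^2 + 256·x^3)·Dx + (1 + 8·x + 32·x^2 + 128·x^3 + 256·x^4)·Dx^2  (order 2).
h: a_k = 0, 48, 96, -352, -320, 12448/5, 26176/5, -1206592/35, -1429376/35, …
ICs: h(0) = 0, h′(0) = 48.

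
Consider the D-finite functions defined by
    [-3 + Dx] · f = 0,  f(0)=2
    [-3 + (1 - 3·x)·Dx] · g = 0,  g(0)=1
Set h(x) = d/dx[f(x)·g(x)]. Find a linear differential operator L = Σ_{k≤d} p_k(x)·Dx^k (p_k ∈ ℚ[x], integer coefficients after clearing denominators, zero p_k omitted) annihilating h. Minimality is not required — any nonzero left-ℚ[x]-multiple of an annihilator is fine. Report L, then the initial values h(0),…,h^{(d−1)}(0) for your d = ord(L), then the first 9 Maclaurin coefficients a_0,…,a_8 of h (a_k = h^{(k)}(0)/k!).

f: a_k = 2, 6, 9, 9, 27/4, 81/20, 81/40, 243/280, 729/2240, …
g: a_k = 1, 3, 9, 27, 81, 243, 729, 2187, 6561, …
h₀=f·g: eliminate ⇒ L₀, order ≤ 1·1.
h=h₀': d/dx-closure on L₀ ⇒ L.
L = (15 - 36·x + 27·x^2) + (-2 + 9·x - 9·x^2)·Dx  (order 1).
h: a_k = 12, 90, 432, 1755, 13203/2, 475551/20, 166455/2, 79899129/280, 215727867/224, …
ICs: h(0) = 12.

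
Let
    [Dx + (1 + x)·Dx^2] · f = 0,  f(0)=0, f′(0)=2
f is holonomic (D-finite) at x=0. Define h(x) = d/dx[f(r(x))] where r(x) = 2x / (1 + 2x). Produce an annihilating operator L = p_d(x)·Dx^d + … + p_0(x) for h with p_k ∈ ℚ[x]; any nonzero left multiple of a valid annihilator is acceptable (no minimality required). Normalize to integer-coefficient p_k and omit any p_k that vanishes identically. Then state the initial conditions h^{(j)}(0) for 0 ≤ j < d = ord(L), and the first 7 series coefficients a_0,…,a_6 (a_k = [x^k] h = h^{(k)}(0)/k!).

L = (6 + 16·x) + (1 + 6·x + 8·x^2)·Dx  (order 1).
h: a_k = 4, -24, 112, -480, 1984, -8064, 32512, …
ICs: h(0) = 4.

f: a_k = 0, 2, -1, 2/3, -1/2, 2/5, -1/3, …
h₀=f(r): pull back L_f along r ⇒ L₀.
h=h₀': d/dx-closure on L₀ ⇒ L.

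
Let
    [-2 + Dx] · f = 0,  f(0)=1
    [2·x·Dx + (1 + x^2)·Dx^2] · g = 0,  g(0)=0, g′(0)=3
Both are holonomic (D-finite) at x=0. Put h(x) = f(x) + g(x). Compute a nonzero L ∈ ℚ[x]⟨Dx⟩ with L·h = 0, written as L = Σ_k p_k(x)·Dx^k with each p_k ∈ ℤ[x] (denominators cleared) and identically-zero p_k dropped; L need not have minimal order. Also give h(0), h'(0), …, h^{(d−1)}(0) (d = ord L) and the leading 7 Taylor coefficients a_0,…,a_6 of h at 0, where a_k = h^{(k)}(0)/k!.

f: a_k = 1, 2, 2, 4/3, 2/3, 4/15, 4/45, …
g: a_k = 0, 3, 0, -1, 0, 3/5, 0, …
L₀ := lclm(L_f,L_g); ord L₀ ≤ 1+2.
L = (2 - 4·x - 6·x^2 - 4·x^3)·Dx + (-3 - x^2 - 2·x^4)·Dx^2 + (1 + x + 2·x^2 + x^3 + x^4)·Dx^3  (order 3).
h: a_k = 1, 5, 2, 1/3, 2/3, 13/15, 4/45, …
ICs: h(0) = 1, h′(0) = 5, h′′(0) = 4.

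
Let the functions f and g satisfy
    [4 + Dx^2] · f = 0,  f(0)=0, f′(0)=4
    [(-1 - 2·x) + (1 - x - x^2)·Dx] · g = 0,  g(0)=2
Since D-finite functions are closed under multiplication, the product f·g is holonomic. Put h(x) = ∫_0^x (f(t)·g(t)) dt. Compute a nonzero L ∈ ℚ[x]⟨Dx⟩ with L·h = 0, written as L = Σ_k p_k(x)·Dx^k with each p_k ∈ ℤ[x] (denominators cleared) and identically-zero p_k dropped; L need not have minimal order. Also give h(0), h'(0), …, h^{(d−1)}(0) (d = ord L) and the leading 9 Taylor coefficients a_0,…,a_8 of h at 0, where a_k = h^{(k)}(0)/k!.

L = (-2 + 4·x + 4·x^2)·Dx + (2 + 4·x)·Dx^2 + (-1 + x + x^2)·Dx^3  (order 3).
h: a_k = 0, 0, 4, 8/3, 8/3, 56/15, 76/15, 736/105, 625/63, …
ICs: h(0) = 0, h′(0) = 0, h′′(0) = 8.

f: a_k = 0, 4, 0, -8/3, 0, 8/15, 0, -16/315, 0, …
g: a_k = 2, 2, 4, 6, 10, 16, 26, 42, 68, …
f·g: L₀ = L_f ⊗_s L_g, ord ≤ 2·1.
h=∫h₀ ⇒ L = L₀·Dx.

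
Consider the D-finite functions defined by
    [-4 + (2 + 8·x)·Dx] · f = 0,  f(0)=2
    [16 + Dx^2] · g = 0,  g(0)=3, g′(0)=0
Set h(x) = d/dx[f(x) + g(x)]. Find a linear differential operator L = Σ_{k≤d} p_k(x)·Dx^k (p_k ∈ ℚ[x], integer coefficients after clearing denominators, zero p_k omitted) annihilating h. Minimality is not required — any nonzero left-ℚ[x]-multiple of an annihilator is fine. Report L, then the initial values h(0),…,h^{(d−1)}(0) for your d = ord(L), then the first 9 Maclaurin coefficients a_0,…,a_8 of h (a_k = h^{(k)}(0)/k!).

L = (-608 - 1024·x - 2048·x^2) + (-112 - 960·x - 3072·x^2 - 4096·x^3)·Dx + (-38 - 64·x - 128·x^2)·Dx^2 + (-7 - 60·x - 192·x^2 - 256·x^3)·Dx^3  (order 3).
h: a_k = 4, -56, 24, 48, 280, -5552/5, 3696, -1437344/105, 51480, …
ICs: h(0) = 4, h′(0) = -56, h′′(0) = 48.

f: a_k = 2, 4, -4, 8, -20, 56, -168, 528, -1716, …
g: a_k = 3, 0, -24, 0, 32, 0, -256/15, 0, 512/105, …
f+g: L₀ = lclm(L_f,L_g), ord ≤ 1+2.
Differentiate: ansatz ord ≤ ord L₀ ⇒ L.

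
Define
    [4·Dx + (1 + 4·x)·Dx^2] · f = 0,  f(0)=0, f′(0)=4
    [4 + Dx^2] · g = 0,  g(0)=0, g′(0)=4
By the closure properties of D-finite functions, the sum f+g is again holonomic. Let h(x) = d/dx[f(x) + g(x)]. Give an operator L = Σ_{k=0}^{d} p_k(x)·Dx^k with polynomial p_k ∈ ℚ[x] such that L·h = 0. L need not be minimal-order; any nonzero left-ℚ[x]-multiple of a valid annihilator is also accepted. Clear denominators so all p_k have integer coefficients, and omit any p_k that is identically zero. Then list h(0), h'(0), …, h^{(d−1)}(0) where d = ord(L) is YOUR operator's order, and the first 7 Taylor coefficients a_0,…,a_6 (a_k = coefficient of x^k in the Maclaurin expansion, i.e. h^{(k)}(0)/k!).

L = (400 + 128·x + 256·x^2) + (36 + 176·x + 192·x^2 + 256·x^3)·Dx + (100 + 32·x + 64·x^2)·Dx^2 + (9 + 44·x + 48·x^2 + 64·x^3)·Dx^3  (order 3).
h: a_k = 8, -16, 56, -256, 3080/3, -4096, 737264/45, …
ICs: h(0) = 8, h′(0) = -16, h′′(0) = 112.

f: a_k = 0, 4, -8, 64/3, -64, 1024/5, -2048/3, …
g: a_k = 0, 4, 0, -8/3, 0, 8/15, 0, …
L₀ := lclm(L_f,L_g); ord L₀ ≤ 2+2.
Differentiate: ansatz ord ≤ ord L₀ ⇒ L.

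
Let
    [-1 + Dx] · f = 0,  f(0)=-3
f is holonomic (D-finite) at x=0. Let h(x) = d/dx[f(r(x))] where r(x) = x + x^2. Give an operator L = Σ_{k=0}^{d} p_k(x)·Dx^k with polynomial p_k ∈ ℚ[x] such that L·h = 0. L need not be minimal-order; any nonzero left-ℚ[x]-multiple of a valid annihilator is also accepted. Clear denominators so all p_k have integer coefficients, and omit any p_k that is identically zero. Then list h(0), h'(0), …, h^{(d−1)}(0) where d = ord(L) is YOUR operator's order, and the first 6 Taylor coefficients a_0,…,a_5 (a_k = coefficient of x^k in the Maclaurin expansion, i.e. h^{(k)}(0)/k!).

f: a_k = -3, -3, -3/2, -1/2, -1/8, -1/40, …
h₀=f(r): pull back L_f along r ⇒ L₀.
Differentiate: ansatz ord ≤ ord L₀ ⇒ L.
L = (3 + 4·x + 4·x^2) + (-1 - 2·x)·Dx  (order 1).
h: a_k = -3, -9, -21/2, -25/2, -81/8, -331/40, …
ICs: h(0) = -3.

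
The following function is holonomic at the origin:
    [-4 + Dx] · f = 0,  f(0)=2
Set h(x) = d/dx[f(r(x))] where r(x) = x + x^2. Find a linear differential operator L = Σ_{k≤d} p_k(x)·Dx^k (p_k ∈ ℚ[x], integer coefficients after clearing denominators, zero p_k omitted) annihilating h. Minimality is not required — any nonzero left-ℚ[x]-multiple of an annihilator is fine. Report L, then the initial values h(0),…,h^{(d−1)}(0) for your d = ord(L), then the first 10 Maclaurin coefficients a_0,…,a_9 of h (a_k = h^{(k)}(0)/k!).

f: a_k = 2, 8, 16, 64/3, 64/3, 256/15, 512/45, 2048/315, 1024/315, 4096/2835, …
L₀ from L_f via x↦r, Dx↦r'^{-1}Dx.
Differentiate: ansatz ord ≤ ord L₀ ⇒ L.
L = (6 + 16·x + 16·x^2) + (-1 - 2·x)·Dx  (order 1).
h: a_k = 8, 48, 160, 1216/3, 832, 22144/15, 104192/45, 23040/7, 1351936/315, 14738944/2835, …
ICs: h(0) = 8.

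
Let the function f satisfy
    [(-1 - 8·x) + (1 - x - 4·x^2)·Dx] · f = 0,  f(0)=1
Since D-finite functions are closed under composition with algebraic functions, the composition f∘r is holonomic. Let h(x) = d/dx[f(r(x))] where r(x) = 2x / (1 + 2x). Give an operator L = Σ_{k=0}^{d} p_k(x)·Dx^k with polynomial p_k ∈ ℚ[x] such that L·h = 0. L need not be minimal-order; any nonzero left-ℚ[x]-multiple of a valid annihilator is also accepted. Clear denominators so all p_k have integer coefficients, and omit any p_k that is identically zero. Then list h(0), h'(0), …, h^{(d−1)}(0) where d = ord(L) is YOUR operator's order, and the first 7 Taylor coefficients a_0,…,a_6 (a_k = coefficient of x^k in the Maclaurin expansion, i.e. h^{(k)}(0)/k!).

L = (16 + 96·x + 960·x^2 + 1152·x^3) + (-1 - 22·x - 60·x^2 + 248·x^3 + 576·x^4)·Dx  (order 1).
h: a_k = 2, 32, 0, 1024, -2560, 30720, -129024, …
ICs: h(0) = 2.

f: a_k = 1, 1, 5, 9, 29, 65, 181, …
Change of var in L_f (x↦r) gives L₀.
h₀' ⇒ L via d/dx closure of L₀.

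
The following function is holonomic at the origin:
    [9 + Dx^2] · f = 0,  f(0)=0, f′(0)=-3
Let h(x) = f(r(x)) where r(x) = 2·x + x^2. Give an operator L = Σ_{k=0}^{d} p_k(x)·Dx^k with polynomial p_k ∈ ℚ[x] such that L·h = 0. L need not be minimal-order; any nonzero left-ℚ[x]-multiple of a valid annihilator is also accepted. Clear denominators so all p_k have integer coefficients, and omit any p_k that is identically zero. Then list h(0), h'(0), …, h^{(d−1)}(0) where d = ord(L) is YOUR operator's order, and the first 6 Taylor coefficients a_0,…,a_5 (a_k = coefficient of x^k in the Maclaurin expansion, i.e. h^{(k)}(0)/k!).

f: a_k = 0, -3, 0, 9/2, 0, -81/40, …
Change of var in L_f (x↦r) gives L₀.
L = (36 + 108·x + 108·x^2 + 36·x^3) - Dx + (1 + x)·Dx^2  (order 2).
h: a_k = 0, -6, -3, 36, 54, -189/5, …
ICs: h(0) = 0, h′(0) = -6.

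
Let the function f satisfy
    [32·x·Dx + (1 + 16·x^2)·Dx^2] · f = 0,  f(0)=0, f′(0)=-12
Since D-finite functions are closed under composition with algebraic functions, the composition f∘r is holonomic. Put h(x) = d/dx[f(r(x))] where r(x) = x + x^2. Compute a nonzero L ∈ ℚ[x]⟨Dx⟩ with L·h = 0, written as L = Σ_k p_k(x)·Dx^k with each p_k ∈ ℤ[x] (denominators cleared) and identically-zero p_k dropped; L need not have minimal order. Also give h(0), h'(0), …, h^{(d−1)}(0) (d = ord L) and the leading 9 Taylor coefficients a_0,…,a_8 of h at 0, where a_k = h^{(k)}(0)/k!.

L = (-2 + 32·x + 128·x^2 + 192·x^3 + 96·x^4) + (1 + 2·x + 16·x^2 + 64·x^3 + 80·x^4 + 32·x^5)·Dx  (order 1).
h: a_k = -12, -24, 192, 768, -2112, -18048, 6144, 344064, 513024, …
ICs: h(0) = -12.

f: a_k = 0, -12, 0, 64, 0, -3072/5, 0, 49152/7, 0, …
Change of var in L_f (x↦r) gives L₀.
h₀' ⇒ L via d/dx closure of L₀.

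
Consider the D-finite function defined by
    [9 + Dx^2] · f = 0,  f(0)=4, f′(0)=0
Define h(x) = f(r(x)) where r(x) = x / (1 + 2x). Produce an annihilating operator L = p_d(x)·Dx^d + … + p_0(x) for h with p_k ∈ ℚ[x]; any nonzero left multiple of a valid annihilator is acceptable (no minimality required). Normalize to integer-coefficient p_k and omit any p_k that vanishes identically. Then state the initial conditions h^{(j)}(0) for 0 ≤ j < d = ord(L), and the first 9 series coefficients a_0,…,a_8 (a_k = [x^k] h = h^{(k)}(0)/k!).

L = 9 + (4 + 24·x + 48·x^2 + 32·x^3)·Dx + (1 + 8·x + 24·x^2 + 32·x^3 + 16·x^4)·Dx^2  (order 2).
h: a_k = 4, 0, -18, 72, -405/2, 468, -18081/20, 6723/5, -188955/224, …
ICs: h(0) = 4, h′(0) = 0.

f: a_k = 4, 0, -18, 0, 27/2, 0, -81/20, 0, 729/1120, …
Change of var in L_f (x↦r) gives L₀.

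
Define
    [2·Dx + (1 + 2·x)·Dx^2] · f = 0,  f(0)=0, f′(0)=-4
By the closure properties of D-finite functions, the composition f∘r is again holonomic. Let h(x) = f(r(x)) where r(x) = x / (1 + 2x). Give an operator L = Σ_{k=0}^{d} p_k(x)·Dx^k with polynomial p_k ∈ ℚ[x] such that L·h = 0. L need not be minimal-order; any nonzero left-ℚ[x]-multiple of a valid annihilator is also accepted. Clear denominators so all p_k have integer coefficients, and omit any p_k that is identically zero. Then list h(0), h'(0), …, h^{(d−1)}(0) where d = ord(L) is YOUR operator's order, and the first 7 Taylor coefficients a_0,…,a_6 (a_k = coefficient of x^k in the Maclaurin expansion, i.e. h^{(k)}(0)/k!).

f: a_k = 0, -4, 4, -16/3, 8, -64/5, 64/3, …
h₀=f(r): pull back L_f along r ⇒ L₀.
L = (6 + 16·x)·Dx + (1 + 6·x + 8·x^2)·Dx^2  (order 2).
h: a_k = 0, -4, 12, -112/3, 120, -1984/5, 1344, …
ICs: h(0) = 0, h′(0) = -4.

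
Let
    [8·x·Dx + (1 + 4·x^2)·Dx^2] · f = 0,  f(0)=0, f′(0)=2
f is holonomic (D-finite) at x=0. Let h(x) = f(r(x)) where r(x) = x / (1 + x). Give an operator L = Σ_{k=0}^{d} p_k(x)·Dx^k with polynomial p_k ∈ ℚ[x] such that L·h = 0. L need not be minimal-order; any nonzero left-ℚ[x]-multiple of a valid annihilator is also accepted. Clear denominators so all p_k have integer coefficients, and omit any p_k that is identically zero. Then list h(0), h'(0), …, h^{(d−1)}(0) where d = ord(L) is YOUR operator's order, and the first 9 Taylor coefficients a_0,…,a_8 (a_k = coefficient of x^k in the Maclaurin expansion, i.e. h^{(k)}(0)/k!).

f: a_k = 0, 2, 0, -8/3, 0, 32/5, 0, -128/7, 0, …
f∘r: x↦r, Dx↦Dx/r' in L_f ⇒ L₀.
L = (2 + 10·x)·Dx + (1 + 2·x + 5·x^2)·Dx^2  (order 2).
h: a_k = 0, 2, -2, -2/3, 6, -38/5, -22/3, 278/7, -42, …
ICs: h(0) = 0, h′(0) = 2.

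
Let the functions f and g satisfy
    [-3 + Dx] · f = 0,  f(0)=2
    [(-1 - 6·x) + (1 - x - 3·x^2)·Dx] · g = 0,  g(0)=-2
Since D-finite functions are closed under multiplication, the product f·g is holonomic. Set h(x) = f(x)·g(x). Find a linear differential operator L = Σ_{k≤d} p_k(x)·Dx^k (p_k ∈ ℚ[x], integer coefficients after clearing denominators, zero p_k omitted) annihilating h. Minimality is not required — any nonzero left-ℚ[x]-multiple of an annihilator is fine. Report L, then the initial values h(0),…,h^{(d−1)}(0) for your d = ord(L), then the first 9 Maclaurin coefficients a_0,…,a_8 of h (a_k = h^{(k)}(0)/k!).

f: a_k = 2, 6, 9, 9, 27/4, 81/20, 81/40, 243/280, 729/2240, …
g: a_k = -2, -2, -8, -14, -38, -80, -194, -434, -1016, …
h₀=f·g: eliminate ⇒ L₀, order ≤ 1·1.
L = (4 + 3·x - 9·x^2) + (-1 + x + 3·x^2)·Dx  (order 1).
h: a_k = -4, -16, -46, -112, -527/2, -3038/5, -28043/20, -112934/35, -8325841/1120, …
ICs: h(0) = -4.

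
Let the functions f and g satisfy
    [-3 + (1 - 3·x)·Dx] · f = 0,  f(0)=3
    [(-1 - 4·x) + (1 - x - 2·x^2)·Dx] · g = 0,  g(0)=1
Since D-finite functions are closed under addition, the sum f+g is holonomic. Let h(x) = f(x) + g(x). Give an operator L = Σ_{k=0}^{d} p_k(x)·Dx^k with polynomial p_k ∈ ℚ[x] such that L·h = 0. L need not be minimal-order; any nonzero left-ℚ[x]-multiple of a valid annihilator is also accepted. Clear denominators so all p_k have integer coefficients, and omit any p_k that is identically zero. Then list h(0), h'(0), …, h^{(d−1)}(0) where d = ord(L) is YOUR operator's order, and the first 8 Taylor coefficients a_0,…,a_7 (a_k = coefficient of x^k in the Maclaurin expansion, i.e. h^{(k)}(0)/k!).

L = (-36·x + 36·x^2 - 36·x^3) + (6 - 6·x - 30·x^2 + 54·x^3 - 72·x^4)·Dx + (-1 + 6·x - 12·x^2 + 8·x^3 + 9·x^4 - 18·x^5)·Dx^2  (order 2).
h: a_k = 4, 10, 30, 86, 254, 750, 2230, 6646, …
ICs: h(0) = 4, h′(0) = 10.

f: a_k = 3, 9, 27, 81, 243, 729, 2187, 6561, …
g: a_k = 1, 1, 3, 5, 11, 21, 43, 85, …
L₀ := lclm(L_f,L_g); ord L₀ ≤ 1+1.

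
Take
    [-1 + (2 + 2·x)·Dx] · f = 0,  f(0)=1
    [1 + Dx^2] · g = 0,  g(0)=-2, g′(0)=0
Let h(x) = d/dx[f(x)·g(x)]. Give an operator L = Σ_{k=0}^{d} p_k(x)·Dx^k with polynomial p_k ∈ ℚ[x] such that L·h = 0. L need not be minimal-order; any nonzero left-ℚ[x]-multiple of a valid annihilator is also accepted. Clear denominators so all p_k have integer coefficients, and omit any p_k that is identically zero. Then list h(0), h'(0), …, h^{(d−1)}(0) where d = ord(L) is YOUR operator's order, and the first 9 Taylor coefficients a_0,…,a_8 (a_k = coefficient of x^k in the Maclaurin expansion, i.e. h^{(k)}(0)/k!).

f: a_k = 1, 1/2, -1/8, 1/16, -5/128, 7/256, -21/1024, 33/2048, -429/32768, …
g: a_k = -2, 0, 1, 0, -1/12, 0, 1/360, 0, -1/20160, …
f·g: L₀ = L_f ⊗_s L_g, ord ≤ 1·2.
Differentiate: ansatz ord ≤ ord L₀ ⇒ L.
L = (53 + 144·x + 136·x^2 + 64·x^3 + 16·x^4) + (-4 - 36·x - 48·x^2 - 16·x^3)·Dx + (28 + 88·x + 108·x^2 + 64·x^3 + 16·x^4)·Dx^2  (order 2).
h: a_k = -1, 5/2, 9/8, -25/48, -65/384, 349/3840, -2807/46080, 44047/645120, -80889/1146880, …
ICs: h(0) = -1, h′(0) = 5/2.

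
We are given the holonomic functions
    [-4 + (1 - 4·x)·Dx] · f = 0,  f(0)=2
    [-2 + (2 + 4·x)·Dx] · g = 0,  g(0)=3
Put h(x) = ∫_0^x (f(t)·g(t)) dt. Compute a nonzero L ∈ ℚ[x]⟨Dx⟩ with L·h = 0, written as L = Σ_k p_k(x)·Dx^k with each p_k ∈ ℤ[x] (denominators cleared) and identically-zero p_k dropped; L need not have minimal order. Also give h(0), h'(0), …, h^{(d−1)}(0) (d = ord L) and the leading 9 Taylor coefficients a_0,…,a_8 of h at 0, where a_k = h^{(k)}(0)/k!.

f: a_k = 2, 8, 32, 128, 512, 2048, 8192, 32768, 131072, …
g: a_k = 3, 3, -3/2, 3/2, -15/8, 21/8, -63/16, 99/16, -1287/128, …
Product ⇒ symmetric product L₀, ord ≤ 1.
h=∫h₀ ⇒ L = L₀·Dx.
L = (5 + 4·x)·Dx + (-1 + 2·x + 8·x^2)·Dx^2  (order 2).
h: a_k = 0, 6, 15, 39, 471/4, 7521/20, 10035/8, 240777/56, 963207/64, …
ICs: h(0) = 0, h′(0) = 6.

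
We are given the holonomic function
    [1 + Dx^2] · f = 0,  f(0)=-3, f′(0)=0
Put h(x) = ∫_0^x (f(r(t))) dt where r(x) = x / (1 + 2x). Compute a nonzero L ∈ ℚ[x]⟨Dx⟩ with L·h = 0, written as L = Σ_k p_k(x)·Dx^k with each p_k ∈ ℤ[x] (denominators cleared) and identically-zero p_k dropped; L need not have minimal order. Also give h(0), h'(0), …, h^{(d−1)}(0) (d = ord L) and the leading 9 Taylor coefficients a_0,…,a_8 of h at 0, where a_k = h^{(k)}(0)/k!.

L = Dx + (4 + 24·x + 48·x^2 + 32·x^3)·Dx^2 + (1 + 8·x + 24·x^2 + 32·x^3 + 16·x^4)·Dx^3  (order 3).
h: a_k = 0, -3, 0, 1/2, -3/2, 143/40, -47/6, 3943/240, -5361/160, …
ICs: h(0) = 0, h′(0) = -3, h′′(0) = 0.

f: a_k = -3, 0, 3/2, 0, -1/8, 0, 1/240, 0, -1/13440, …
h₀=f(r): pull back L_f along r ⇒ L₀.
∫: right-multiply L₀ by Dx.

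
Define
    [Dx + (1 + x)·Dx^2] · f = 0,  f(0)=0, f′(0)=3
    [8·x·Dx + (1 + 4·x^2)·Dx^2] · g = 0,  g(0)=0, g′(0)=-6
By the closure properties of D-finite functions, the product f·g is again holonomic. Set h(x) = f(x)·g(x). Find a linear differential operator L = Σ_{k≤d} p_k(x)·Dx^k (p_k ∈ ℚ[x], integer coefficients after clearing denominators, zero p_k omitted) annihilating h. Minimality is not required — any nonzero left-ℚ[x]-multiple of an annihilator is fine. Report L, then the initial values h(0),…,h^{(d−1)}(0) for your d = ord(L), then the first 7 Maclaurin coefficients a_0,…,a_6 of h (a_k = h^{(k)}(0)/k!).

L = (288 + 560·x + 3584·x^2 + 8640·x^3 + 7680·x^4 + 3328·x^5 + 1024·x^7)·Dx + (258 + 1840·x + 6992·x^2 + 19264·x^3 + 29440·x^4 + 23808·x^5 + 8960·x^6 + 3072·x^7 + 3584·x^8)·Dx^2 + (36 + 628·x + 2496·x^2 + 6192·x^3 + 12288·x^4 + 15936·x^5 + 12288·x^6 + 5376·x^7 + 3072·x^8 + 2048·x^9)·Dx^3 + (17 + 66·x + 241·x^2 + 608·x^3 + 1152·x^4 + 1728·x^5 + 2016·x^6 + 1536·x^7 + 768·x^8 + 512·x^9 + 256·x^10)·Dx^4  (order 4).
h: a_k = 0, 0, -18, 9, 18, -15/2, -266/5, …
ICs: h(0) = 0, h′(0) = 0, h′′(0) = -36, h′′′(0) = 54.

f: a_k = 0, 3, -3/2, 1, -3/4, 3/5, -1/2, …
g: a_k = 0, -6, 0, 8, 0, -96/5, 0, …
h₀=f·g: eliminate ⇒ L₀, order ≤ 2·2.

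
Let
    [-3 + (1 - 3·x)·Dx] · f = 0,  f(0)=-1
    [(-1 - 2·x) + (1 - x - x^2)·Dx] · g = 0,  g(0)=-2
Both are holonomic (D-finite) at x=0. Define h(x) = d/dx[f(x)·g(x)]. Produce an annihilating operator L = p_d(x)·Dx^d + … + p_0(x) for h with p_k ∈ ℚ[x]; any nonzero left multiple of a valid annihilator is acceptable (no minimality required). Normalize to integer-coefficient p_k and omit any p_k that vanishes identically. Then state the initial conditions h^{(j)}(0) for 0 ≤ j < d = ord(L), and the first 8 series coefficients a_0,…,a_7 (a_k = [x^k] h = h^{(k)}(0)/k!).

L = (28 - 66·x - 48·x^2 + 96·x^3 + 108·x^4) + (-4 + 20·x - 15·x^2 - 40·x^3 + 30·x^4 + 27·x^5)·Dx  (order 1).
h: a_k = 8, 56, 270, 1120, 4280, 15564, 54768, 188320, …
ICs: h(0) = 8.

f: a_k = -1, -3, -9, -27, -81, -243, -729, -2187, …
g: a_k = -2, -2, -4, -6, -10, -16, -26, -42, …
Sym-product of L_f,L_g gives L₀ (≤ ord 1).
Differentiate: ansatz ord ≤ ord L₀ ⇒ L.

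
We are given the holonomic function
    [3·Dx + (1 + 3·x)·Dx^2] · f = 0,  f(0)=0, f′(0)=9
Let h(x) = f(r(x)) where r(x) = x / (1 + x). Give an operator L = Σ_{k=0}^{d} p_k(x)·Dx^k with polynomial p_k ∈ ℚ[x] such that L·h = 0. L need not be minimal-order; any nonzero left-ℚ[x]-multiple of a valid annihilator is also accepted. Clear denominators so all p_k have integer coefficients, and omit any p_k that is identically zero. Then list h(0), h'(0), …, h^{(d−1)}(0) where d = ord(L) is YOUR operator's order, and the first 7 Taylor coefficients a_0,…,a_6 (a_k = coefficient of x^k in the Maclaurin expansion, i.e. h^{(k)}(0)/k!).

f: a_k = 0, 9, -27/2, 27, -243/4, 729/5, -729/2, …
Change of var in L_f (x↦r) gives L₀.
L = (5 + 8·x)·Dx + (1 + 5·x + 4·x^2)·Dx^2  (order 2).
h: a_k = 0, 9, -45/2, 63, -765/4, 3069/5, -4095/2, …
ICs: h(0) = 0, h′(0) = 9.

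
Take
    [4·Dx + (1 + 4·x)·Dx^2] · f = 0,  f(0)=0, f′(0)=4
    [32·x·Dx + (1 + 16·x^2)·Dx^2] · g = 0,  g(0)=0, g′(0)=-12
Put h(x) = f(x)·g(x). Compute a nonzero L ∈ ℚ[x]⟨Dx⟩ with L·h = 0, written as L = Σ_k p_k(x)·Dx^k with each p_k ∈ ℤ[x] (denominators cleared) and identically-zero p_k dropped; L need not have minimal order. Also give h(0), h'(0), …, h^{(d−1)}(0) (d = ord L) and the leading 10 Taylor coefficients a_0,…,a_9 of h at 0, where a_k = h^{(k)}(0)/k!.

L = (1536 + 11264·x + 81920·x^2 + 638976·x^3 + 1966080·x^4 + 3407872·x^5 + 4194304·x^7)·Dx + (288 + 7936·x + 78848·x^2 + 495616·x^3 + 2228224·x^4 + 6094848·x^5 + 9175040·x^6 + 3145728·x^7 + 14680064·x^8)·Dx^2 + (48 + 1024·x + 12288·x^2 + 79872·x^3 + 368640·x^4 + 1277952·x^5 + 3145728·x^6 + 4718592·x^7 + 3145728·x^8 + 8388608·x^9)·Dx^3 + (5 + 72·x + 592·x^2 + 3584·x^3 + 16896·x^4 + 61440·x^5 + 172032·x^6 + 393216·x^7 + 589824·x^8 + 524288·x^9 + 1048576·x^10)·Dx^4  (order 4).
h: a_k = 0, 0, -48, 96, 0, 256, -53248/15, 45056/5, 0, 3964928/105, …
ICs: h(0) = 0, h′(0) = 0, h′′(0) = -96, h′′′(0) = 576.

f: a_k = 0, 4, -8, 64/3, -64, 1024/5, -2048/3, 16384/7, -8192, 262144/9, …
g: a_k = 0, -12, 0, 64, 0, -3072/5, 0, 49152/7, 0, -262144/3, …
L₀ := L_f ⊗_s L_g (sym. prod.), ord ≤ 4.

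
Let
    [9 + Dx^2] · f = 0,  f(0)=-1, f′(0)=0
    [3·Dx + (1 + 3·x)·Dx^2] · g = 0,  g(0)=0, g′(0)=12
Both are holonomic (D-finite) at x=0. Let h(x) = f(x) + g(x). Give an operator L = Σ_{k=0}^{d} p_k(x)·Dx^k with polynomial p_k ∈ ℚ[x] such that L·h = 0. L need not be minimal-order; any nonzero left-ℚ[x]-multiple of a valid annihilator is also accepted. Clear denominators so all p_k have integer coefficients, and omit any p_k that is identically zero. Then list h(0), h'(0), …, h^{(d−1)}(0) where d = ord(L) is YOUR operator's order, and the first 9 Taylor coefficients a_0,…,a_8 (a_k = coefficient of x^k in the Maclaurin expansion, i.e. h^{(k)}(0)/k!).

f: a_k = -1, 0, 9/2, 0, -27/8, 0, 81/80, 0, -729/4480, …
g: a_k = 0, 12, -18, 36, -81, 972/5, -486, 8748/7, -6561/2, …
L₀ := lclm(L_f,L_g); ord L₀ ≤ 2+2.
L = (63 + 54·x + 81·x^2)·Dx + (9 + 45·x + 81·x^2 + 81·x^3)·Dx^2 + (7 + 6·x + 9·x^2)·Dx^3 + (1 + 5·x + 9·x^2 + 9·x^3)·Dx^4  (order 4).
h: a_k = -1, 12, -27/2, 36, -675/8, 972/5, -38799/80, 8748/7, -14697369/4480, …
ICs: h(0) = -1, h′(0) = 12, h′′(0) = -27, h′′′(0) = 216.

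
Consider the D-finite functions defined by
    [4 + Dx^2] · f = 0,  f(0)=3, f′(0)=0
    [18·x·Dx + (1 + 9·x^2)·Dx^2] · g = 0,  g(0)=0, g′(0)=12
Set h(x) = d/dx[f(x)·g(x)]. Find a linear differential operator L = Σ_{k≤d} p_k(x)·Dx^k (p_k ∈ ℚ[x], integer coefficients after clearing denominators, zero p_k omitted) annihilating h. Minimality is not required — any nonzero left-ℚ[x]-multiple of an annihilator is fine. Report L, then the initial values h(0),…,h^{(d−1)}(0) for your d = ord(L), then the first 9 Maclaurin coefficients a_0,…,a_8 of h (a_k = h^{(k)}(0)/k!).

L = (52480 + 1115424·x^2 + 18751824·x^4 + 15209856·x^6 + 3464208·x^8 - 11337408·x^10 + 34012224·x^12) + (31032·x + 1320624·x^3 + 10701720·x^5 + 13646880·x^7 + 18895680·x^9 + 34012224·x^11)·Dx + (13640 + 300780·x^2 + 4978584·x^4 + 5269212·x^6 + 3621672·x^8 + 2834352·x^10 + 17006112·x^12)·Dx^2 + (7758·x + 330156·x^3 + 2675430·x^5 + 3411720·x^7 + 4723920·x^9 + 8503056·x^11)·Dx^3 + (130 + 5481·x^2 + 72657·x^4 + 366687·x^6 + 688905·x^8 + 1417176·x^10 + 2125764·x^12)·Dx^4  (order 4).
h: a_k = 36, 0, -540, 0, 4116, 0, -174676/5, 0, 10754388/35, …
ICs: h(0) = 36, h′(0) = 0, h′′(0) = -1080, h′′′(0) = 0.

f: a_k = 3, 0, -6, 0, 2, 0, -4/15, 0, 2/105, …
g: a_k = 0, 12, 0, -36, 0, 972/5, 0, -8748/7, 0, …
Sym-product of L_f,L_g gives L₀ (≤ ord 4).
h=h₀': d/dx-closure on L₀ ⇒ L.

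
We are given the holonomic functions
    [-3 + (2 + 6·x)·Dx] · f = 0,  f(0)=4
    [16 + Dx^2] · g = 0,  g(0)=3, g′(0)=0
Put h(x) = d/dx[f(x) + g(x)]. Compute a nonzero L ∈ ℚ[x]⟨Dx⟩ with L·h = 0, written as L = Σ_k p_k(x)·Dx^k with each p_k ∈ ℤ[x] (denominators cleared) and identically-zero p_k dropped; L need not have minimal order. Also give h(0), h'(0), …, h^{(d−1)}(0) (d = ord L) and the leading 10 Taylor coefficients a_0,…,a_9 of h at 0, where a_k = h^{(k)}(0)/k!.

L = (-9552 - 18432·x - 27648·x^2) + (-2912 - 21024·x - 55296·x^2 - 55296·x^3)·Dx + (-597 - 1152·x - 1728·x^2)·Dx^2 + (-182 - 1314·x - 3456·x^2 - 3456·x^3)·Dx^3  (order 3).
h: a_k = 6, -57, 81/4, 619/8, 8505/64, -295171/640, 505197/512, -291345941/107520, 126660105/16384, -678533297731/30965760, …
ICs: h(0) = 6, h′(0) = -57, h′′(0) = 81/2.

f: a_k = 4, 6, -9/2, 27/4, -405/32, 1701/64, -15309/256, 72171/512, -2814669/8192, 14073345/16384, …
g: a_k = 3, 0, -24, 0, 32, 0, -256/15, 0, 512/105, 0, …
f+g: L₀ = lclm(L_f,L_g), ord ≤ 1+2.
Differentiate: ansatz ord ≤ ord L₀ ⇒ L.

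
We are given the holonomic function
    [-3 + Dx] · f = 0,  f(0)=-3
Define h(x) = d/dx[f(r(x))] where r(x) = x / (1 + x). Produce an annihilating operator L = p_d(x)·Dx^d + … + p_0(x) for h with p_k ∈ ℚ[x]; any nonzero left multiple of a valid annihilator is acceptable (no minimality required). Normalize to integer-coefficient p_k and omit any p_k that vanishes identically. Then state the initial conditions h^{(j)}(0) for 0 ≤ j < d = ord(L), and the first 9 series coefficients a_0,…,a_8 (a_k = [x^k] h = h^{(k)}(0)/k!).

f: a_k = -3, -9, -27/2, -27/2, -81/8, -243/40, -243/80, -729/560, -2187/4480, …
Change of var in L_f (x↦r) gives L₀.
Derive L from L₀ (diff closure).
L = (1 - 2·x) + (-1 - 2·x - x^2)·Dx  (order 1).
h: a_k = -9, -9, 27/2, -9/2, -63/8, 621/40, -1233/80, 4869/560, 5751/4480, …
ICs: h(0) = -9.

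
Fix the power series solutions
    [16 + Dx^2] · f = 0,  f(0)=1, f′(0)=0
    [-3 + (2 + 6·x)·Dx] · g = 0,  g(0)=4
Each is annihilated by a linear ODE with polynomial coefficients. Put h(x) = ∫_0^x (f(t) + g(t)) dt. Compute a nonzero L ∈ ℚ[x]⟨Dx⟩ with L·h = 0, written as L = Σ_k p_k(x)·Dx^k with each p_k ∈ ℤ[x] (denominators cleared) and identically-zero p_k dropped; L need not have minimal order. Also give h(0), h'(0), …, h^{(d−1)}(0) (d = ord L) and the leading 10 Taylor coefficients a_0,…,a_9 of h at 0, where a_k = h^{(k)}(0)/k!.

f: a_k = 1, 0, -8, 0, 32/3, 0, -256/45, 0, 512/315, 0, …
g: a_k = 4, 6, -9/2, 27/4, -405/32, 1701/64, -15309/256, 72171/512, -2814669/8192, 14073345/16384, …
L₀ := lclm(L_f,L_g); ord L₀ ≤ 2+1.
∫: right-multiply L₀ by Dx.
L = (-4368 - 18432·x - 27648·x^2)·Dx + (1760 + 17568·x + 55296·x^2 + 55296·x^3)·Dx^2 + (-273 - 1152·x - 1728·x^2)·Dx^3 + (110 + 1098·x + 3456·x^2 + 3456·x^3)·Dx^4  (order 4).
h: a_k = 0, 5, 3, -25/6, 27/16, -191/480, 567/128, -754441/80640, 72171/4096, -882426431/23224320, …
ICs: h(0) = 0, h′(0) = 5, h′′(0) = 6, h′′′(0) = -25.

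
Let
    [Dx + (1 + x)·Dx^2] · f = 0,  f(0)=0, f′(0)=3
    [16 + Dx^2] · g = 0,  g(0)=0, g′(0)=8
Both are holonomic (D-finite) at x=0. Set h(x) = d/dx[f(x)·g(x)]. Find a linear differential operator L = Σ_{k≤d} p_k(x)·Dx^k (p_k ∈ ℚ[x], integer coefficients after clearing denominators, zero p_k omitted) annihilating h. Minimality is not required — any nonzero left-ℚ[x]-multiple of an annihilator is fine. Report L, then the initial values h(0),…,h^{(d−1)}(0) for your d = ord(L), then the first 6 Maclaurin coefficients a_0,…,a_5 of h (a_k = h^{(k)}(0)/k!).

L = (96160 + 647168·x + 1757184·x^2 + 2482176·x^3 + 1931264·x^4 + 786432·x^5 + 131072·x^6) + (13728 + 74144·x + 156160·x^2 + 161280·x^3 + 81920·x^4 + 16384·x^5)·Dx + (13546 + 87008·x + 228848·x^2 + 316416·x^3 + 242944·x^4 + 98304·x^5 + 16384·x^6)·Dx^2 + (858 + 4634·x + 9760·x^2 + 10080·x^3 + 5120·x^4 + 1024·x^5)·Dx^3 + (471 + 2910·x + 7439·x^2 + 10080·x^3 + 7640·x^4 + 3072·x^5 + 512·x^6)·Dx^4  (order 4).
h: a_k = 0, 48, -36, -224, 130, 208, …
ICs: h(0) = 0, h′(0) = 48, h′′(0) = -72, h′′′(0) = -1344.

f: a_k = 0, 3, -3/2, 1, -3/4, 3/5, …
g: a_k = 0, 8, 0, -64/3, 0, 256/15, …
Product ⇒ symmetric product L₀, ord ≤ 4.
Derive L from L₀ (diff closure).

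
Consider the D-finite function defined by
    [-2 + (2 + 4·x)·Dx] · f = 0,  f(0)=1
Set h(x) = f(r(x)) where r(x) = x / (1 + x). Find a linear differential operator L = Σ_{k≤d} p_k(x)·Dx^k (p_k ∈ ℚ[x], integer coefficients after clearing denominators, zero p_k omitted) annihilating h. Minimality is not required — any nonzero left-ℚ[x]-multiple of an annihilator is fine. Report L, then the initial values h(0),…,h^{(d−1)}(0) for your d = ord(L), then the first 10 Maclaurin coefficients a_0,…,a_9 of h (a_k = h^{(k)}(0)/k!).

f: a_k = 1, 1, -1/2, 1/2, -5/8, 7/8, -21/16, 33/16, -429/128, 715/128, …
Change of var in L_f (x↦r) gives L₀.
L = -1 + (1 + 4·x + 3·x^2)·Dx  (order 1).
h: a_k = 1, 1, -3/2, 5/2, -37/8, 75/8, -327/16, 753/16, -14445/128, 35699/128, …
ICs: h(0) = 1.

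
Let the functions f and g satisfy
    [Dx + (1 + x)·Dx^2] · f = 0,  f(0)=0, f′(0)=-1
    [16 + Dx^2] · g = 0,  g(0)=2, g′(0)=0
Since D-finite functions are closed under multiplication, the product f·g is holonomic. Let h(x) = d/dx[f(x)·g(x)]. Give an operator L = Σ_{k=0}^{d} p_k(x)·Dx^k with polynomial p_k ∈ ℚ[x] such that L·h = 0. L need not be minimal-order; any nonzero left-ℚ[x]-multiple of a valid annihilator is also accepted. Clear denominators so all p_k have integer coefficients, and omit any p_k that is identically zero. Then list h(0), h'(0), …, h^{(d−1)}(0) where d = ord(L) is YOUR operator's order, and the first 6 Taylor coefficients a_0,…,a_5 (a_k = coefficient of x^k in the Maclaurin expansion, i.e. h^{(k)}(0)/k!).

L = (96160 + 647168·x + 1757184·x^2 + 2482176·x^3 + 1931264·x^4 + 786432·x^5 + 131072·x^6) + (13728 + 74144·x + 156160·x^2 + 161280·x^3 + 81920·x^4 + 16384·x^5)·Dx + (13546 + 87008·x + 228848·x^2 + 316416·x^3 + 242944·x^4 + 98304·x^5 + 16384·x^6)·Dx^2 + (858 + 4634·x + 9760·x^2 + 10080·x^3 + 5120·x^4 + 1024·x^5)·Dx^3 + (471 + 2910·x + 7439·x^2 + 10080·x^3 + 7640·x^4 + 3072·x^5 + 512·x^6)·Dx^4  (order 4).
h: a_k = -2, 2, 46, -30, -82, 42, …
ICs: h(0) = -2, h′(0) = 2, h′′(0) = 92, h′′′(0) = -180.

f: a_k = 0, -1, 1/2, -1/3, 1/4, -1/5, …
g: a_k = 2, 0, -16, 0, 64/3, 0, …
h₀=f·g: eliminate ⇒ L₀, order ≤ 2·2.
Differentiate: ansatz ord ≤ ord L₀ ⇒ L.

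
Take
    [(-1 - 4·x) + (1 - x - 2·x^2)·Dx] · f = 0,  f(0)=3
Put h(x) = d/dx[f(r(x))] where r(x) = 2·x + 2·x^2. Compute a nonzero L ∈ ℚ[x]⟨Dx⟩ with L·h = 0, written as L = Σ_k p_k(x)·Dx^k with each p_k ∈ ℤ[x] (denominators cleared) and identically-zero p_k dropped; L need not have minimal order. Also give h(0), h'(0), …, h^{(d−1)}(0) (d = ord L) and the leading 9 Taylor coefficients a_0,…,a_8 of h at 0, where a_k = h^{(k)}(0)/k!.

L = (14 + 108·x + 444·x^2 + 1312·x^3 + 2256·x^4 + 1920·x^5 + 640·x^6) + (-1 - 8·x + 6·x^2 + 148·x^3 + 440·x^4 + 624·x^5 + 448·x^6 + 128·x^7)·Dx  (order 1).
h: a_k = 6, 84, 576, 3696, 22440, 129744, 731136, 4034688, 21915360, …
ICs: h(0) = 6.

f: a_k = 3, 3, 9, 15, 33, 63, 129, 255, 513, …
L₀ from L_f via x↦r, Dx↦r'^{-1}Dx.
Derive L from L₀ (diff closure).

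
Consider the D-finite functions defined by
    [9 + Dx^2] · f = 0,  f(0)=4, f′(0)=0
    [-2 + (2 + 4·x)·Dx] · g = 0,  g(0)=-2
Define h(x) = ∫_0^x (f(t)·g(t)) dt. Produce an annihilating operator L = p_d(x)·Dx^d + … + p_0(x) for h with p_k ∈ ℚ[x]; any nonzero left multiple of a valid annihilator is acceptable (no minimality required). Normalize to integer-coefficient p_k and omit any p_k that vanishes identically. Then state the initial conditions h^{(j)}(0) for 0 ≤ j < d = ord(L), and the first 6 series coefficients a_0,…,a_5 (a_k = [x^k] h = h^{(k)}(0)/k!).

f: a_k = 4, 0, -18, 0, 27/2, 0, …
g: a_k = -2, -2, 1, -1, 5/4, -7/4, …
f·g: L₀ = L_f ⊗_s L_g, ord ≤ 2·1.
h=∫h₀ ⇒ L = L₀·Dx.
L = (12 + 36·x + 36·x^2)·Dx + (-2 - 4·x)·Dx^2 + (1 + 4·x + 4·x^2)·Dx^3  (order 3).
h: a_k = 0, -8, -4, 40/3, 8, -8, …
ICs: h(0) = 0, h′(0) = -8, h′′(0) = -8.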